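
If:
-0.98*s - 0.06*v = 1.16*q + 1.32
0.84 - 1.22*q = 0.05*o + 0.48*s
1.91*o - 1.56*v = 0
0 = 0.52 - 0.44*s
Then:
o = -105.61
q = 4.55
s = 1.18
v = -129.31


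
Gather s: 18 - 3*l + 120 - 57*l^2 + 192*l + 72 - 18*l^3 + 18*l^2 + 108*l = -18*l^3 - 39*l^2 + 297*l + 210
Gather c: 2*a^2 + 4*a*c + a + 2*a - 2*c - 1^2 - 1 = 2*a^2 + 3*a + c*(4*a - 2) - 2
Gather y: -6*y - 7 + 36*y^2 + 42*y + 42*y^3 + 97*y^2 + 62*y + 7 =42*y^3 + 133*y^2 + 98*y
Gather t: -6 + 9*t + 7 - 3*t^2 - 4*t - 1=-3*t^2 + 5*t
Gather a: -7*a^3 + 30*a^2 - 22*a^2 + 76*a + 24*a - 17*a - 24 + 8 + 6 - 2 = -7*a^3 + 8*a^2 + 83*a - 12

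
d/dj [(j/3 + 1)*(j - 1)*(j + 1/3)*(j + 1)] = 4*j^3/3 + 10*j^2/3 - 10/9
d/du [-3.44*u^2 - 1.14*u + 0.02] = -6.88*u - 1.14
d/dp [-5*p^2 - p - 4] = -10*p - 1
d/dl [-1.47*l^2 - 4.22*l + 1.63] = -2.94*l - 4.22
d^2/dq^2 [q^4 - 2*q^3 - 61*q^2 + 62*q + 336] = 12*q^2 - 12*q - 122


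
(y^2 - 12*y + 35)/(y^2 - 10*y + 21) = (y - 5)/(y - 3)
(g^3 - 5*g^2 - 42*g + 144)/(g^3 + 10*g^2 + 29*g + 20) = (g^3 - 5*g^2 - 42*g + 144)/(g^3 + 10*g^2 + 29*g + 20)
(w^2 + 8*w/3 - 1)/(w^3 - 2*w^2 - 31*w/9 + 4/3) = 3*(w + 3)/(3*w^2 - 5*w - 12)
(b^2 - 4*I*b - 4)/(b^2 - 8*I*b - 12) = (b - 2*I)/(b - 6*I)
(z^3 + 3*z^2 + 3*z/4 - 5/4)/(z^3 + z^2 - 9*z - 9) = (z^2 + 2*z - 5/4)/(z^2 - 9)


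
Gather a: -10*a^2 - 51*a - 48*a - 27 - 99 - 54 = -10*a^2 - 99*a - 180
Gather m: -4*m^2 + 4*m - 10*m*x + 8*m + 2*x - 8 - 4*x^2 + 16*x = -4*m^2 + m*(12 - 10*x) - 4*x^2 + 18*x - 8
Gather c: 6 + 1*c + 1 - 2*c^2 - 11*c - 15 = -2*c^2 - 10*c - 8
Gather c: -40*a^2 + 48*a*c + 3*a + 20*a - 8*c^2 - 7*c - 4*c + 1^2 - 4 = -40*a^2 + 23*a - 8*c^2 + c*(48*a - 11) - 3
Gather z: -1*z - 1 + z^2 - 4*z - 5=z^2 - 5*z - 6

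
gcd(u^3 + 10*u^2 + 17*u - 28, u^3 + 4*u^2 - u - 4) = u^2 + 3*u - 4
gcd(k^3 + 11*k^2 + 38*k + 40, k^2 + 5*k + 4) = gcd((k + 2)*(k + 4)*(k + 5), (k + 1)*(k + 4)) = k + 4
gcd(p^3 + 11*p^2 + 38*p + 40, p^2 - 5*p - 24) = 1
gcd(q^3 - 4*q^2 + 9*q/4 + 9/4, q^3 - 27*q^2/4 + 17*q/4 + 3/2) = 1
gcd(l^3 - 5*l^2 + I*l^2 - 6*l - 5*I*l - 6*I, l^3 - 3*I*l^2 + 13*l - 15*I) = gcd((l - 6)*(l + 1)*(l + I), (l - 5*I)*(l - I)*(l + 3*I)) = 1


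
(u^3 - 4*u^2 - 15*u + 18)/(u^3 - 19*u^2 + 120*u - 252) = (u^2 + 2*u - 3)/(u^2 - 13*u + 42)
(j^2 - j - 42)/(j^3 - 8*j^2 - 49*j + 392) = (j + 6)/(j^2 - j - 56)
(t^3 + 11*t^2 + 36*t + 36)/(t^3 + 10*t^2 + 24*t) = (t^2 + 5*t + 6)/(t*(t + 4))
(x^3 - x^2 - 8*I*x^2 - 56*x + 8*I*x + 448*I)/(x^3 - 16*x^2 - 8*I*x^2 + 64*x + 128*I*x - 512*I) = (x + 7)/(x - 8)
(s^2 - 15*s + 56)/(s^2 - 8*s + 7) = (s - 8)/(s - 1)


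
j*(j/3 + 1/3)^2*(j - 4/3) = j^4/9 + 2*j^3/27 - 5*j^2/27 - 4*j/27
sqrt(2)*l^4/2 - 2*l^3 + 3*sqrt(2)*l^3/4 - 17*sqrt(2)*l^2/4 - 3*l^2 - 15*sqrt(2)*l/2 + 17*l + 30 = (l - 3)*(l + 5/2)*(l - 2*sqrt(2))*(sqrt(2)*l/2 + sqrt(2))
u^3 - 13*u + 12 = (u - 3)*(u - 1)*(u + 4)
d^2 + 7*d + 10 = (d + 2)*(d + 5)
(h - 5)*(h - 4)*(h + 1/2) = h^3 - 17*h^2/2 + 31*h/2 + 10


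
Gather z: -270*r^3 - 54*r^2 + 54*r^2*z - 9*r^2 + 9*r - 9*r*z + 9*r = -270*r^3 - 63*r^2 + 18*r + z*(54*r^2 - 9*r)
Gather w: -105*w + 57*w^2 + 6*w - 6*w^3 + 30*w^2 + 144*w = -6*w^3 + 87*w^2 + 45*w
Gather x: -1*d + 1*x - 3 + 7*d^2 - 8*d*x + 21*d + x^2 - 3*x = 7*d^2 + 20*d + x^2 + x*(-8*d - 2) - 3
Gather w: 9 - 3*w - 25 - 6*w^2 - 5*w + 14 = -6*w^2 - 8*w - 2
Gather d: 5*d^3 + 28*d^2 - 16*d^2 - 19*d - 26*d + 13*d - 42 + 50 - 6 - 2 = 5*d^3 + 12*d^2 - 32*d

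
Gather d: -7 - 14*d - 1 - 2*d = -16*d - 8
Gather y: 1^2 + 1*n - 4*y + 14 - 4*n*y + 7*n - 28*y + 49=8*n + y*(-4*n - 32) + 64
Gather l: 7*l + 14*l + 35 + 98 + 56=21*l + 189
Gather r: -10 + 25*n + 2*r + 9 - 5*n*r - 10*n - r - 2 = 15*n + r*(1 - 5*n) - 3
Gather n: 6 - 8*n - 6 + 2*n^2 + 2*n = 2*n^2 - 6*n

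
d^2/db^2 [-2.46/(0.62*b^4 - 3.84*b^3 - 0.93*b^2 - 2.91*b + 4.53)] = ((18.3024*b^2 - 56.6784*b - 4.5756)*(-0.62*b^4 + 3.84*b^3 + 0.93*b^2 + 2.91*b - 4.53) + 2.46*(-4.96*b^3 + 23.04*b^2 + 3.72*b + 5.82)*(-2.48*b^3 + 11.52*b^2 + 1.86*b + 2.91))/(-0.62*b^4 + 3.84*b^3 + 0.93*b^2 + 2.91*b - 4.53)^3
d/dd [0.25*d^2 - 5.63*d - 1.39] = 0.5*d - 5.63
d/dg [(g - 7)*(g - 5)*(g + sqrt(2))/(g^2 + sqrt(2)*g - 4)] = (g^4 + 2*sqrt(2)*g^3 - 45*g^2 - 78*sqrt(2)*g + 96*g - 210 + 48*sqrt(2))/(g^4 + 2*sqrt(2)*g^3 - 6*g^2 - 8*sqrt(2)*g + 16)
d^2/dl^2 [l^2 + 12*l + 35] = 2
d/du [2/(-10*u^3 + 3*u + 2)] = 6*(10*u^2 - 1)/(-10*u^3 + 3*u + 2)^2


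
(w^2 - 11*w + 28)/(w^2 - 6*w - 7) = (w - 4)/(w + 1)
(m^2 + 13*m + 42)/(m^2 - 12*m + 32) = (m^2 + 13*m + 42)/(m^2 - 12*m + 32)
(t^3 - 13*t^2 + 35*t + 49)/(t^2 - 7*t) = t - 6 - 7/t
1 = 1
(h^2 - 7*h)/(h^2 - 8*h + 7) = h/(h - 1)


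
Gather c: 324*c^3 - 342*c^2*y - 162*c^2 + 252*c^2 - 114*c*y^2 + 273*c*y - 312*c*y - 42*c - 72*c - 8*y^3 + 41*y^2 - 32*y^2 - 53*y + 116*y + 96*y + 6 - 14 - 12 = 324*c^3 + c^2*(90 - 342*y) + c*(-114*y^2 - 39*y - 114) - 8*y^3 + 9*y^2 + 159*y - 20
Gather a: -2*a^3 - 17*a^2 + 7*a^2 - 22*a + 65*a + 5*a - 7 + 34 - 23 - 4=-2*a^3 - 10*a^2 + 48*a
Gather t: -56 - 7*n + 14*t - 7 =-7*n + 14*t - 63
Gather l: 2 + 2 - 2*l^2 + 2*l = -2*l^2 + 2*l + 4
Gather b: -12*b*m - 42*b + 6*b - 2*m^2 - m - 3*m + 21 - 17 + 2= b*(-12*m - 36) - 2*m^2 - 4*m + 6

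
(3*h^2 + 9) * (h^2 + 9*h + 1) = 3*h^4 + 27*h^3 + 12*h^2 + 81*h + 9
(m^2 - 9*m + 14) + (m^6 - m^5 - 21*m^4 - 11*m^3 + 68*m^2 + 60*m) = m^6 - m^5 - 21*m^4 - 11*m^3 + 69*m^2 + 51*m + 14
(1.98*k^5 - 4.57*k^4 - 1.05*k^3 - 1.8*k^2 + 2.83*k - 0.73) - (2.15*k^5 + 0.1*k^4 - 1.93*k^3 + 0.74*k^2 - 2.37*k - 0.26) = -0.17*k^5 - 4.67*k^4 + 0.88*k^3 - 2.54*k^2 + 5.2*k - 0.47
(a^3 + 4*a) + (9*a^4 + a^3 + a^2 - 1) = 9*a^4 + 2*a^3 + a^2 + 4*a - 1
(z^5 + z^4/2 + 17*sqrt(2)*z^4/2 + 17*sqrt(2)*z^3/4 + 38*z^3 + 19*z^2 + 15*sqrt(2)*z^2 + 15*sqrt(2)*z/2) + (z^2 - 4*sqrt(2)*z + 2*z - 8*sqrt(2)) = z^5 + z^4/2 + 17*sqrt(2)*z^4/2 + 17*sqrt(2)*z^3/4 + 38*z^3 + 20*z^2 + 15*sqrt(2)*z^2 + 2*z + 7*sqrt(2)*z/2 - 8*sqrt(2)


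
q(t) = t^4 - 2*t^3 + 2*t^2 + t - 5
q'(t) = 4*t^3 - 6*t^2 + 4*t + 1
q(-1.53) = 10.79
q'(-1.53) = -33.49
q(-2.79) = 111.81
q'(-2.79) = -143.74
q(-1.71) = 17.69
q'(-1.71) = -43.39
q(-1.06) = -0.17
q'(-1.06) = -14.75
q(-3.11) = 164.94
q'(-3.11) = -189.79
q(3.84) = 132.52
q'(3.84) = 154.38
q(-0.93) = -1.84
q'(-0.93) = -11.13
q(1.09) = -2.71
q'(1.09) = 3.41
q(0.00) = -5.00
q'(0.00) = 1.00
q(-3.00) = 145.00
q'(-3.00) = -173.00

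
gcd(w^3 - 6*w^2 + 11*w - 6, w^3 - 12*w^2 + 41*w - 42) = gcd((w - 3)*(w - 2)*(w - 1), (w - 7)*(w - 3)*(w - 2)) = w^2 - 5*w + 6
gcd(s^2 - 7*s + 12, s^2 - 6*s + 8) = s - 4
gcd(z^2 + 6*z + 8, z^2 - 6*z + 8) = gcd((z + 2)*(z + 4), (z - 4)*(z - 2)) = 1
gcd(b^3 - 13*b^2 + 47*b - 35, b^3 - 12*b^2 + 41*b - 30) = b^2 - 6*b + 5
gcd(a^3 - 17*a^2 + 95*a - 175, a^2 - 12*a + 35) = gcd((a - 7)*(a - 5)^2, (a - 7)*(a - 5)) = a^2 - 12*a + 35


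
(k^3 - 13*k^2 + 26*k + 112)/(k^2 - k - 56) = (k^2 - 5*k - 14)/(k + 7)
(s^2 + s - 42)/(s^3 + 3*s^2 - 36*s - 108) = (s + 7)/(s^2 + 9*s + 18)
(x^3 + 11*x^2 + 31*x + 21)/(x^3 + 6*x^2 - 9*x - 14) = (x + 3)/(x - 2)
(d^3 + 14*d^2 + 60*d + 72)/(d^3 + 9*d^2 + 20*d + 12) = (d + 6)/(d + 1)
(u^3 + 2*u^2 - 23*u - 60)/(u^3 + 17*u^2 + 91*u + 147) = (u^2 - u - 20)/(u^2 + 14*u + 49)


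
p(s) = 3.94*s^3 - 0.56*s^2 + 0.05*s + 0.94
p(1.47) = 12.32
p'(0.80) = 6.72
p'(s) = 11.82*s^2 - 1.12*s + 0.05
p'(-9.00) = 967.55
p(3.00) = 102.43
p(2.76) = 79.65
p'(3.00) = 103.07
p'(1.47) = 23.95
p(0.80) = 2.64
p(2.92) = 94.41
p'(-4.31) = 224.45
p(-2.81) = -91.04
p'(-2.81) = 96.53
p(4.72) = 403.01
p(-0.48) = 0.35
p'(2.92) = 97.56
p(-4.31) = -325.13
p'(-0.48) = 3.31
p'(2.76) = 87.00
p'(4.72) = 258.09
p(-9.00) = -2917.13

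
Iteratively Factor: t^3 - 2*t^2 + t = (t - 1)*(t^2 - t) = t*(t - 1)*(t - 1)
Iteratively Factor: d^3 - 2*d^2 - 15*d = (d + 3)*(d^2 - 5*d) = d*(d + 3)*(d - 5)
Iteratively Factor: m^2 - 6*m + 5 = (m - 1)*(m - 5)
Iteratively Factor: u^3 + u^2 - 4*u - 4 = (u + 2)*(u^2 - u - 2) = (u + 1)*(u + 2)*(u - 2)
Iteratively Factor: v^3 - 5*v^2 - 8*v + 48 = (v - 4)*(v^2 - v - 12) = (v - 4)*(v + 3)*(v - 4)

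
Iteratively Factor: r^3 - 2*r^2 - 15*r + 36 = (r + 4)*(r^2 - 6*r + 9) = (r - 3)*(r + 4)*(r - 3)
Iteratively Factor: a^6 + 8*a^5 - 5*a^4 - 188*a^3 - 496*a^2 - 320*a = (a - 5)*(a^5 + 13*a^4 + 60*a^3 + 112*a^2 + 64*a) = (a - 5)*(a + 4)*(a^4 + 9*a^3 + 24*a^2 + 16*a) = (a - 5)*(a + 4)^2*(a^3 + 5*a^2 + 4*a) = (a - 5)*(a + 4)^3*(a^2 + a) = a*(a - 5)*(a + 4)^3*(a + 1)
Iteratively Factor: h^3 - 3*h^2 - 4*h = (h)*(h^2 - 3*h - 4) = h*(h + 1)*(h - 4)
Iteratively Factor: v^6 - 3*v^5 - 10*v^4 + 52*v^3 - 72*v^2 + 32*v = (v - 2)*(v^5 - v^4 - 12*v^3 + 28*v^2 - 16*v) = (v - 2)*(v - 1)*(v^4 - 12*v^2 + 16*v) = (v - 2)^2*(v - 1)*(v^3 + 2*v^2 - 8*v) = (v - 2)^3*(v - 1)*(v^2 + 4*v) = v*(v - 2)^3*(v - 1)*(v + 4)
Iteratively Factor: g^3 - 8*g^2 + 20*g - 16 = (g - 2)*(g^2 - 6*g + 8) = (g - 4)*(g - 2)*(g - 2)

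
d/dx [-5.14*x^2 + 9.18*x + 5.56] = 9.18 - 10.28*x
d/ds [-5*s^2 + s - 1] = 1 - 10*s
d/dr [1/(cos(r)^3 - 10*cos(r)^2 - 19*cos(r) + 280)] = (3*cos(r)^2 - 20*cos(r) - 19)*sin(r)/(cos(r)^3 - 10*cos(r)^2 - 19*cos(r) + 280)^2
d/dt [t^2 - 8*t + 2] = 2*t - 8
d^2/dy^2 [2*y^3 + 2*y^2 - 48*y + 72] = 12*y + 4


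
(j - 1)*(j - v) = j^2 - j*v - j + v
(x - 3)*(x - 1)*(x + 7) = x^3 + 3*x^2 - 25*x + 21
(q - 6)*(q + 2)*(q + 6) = q^3 + 2*q^2 - 36*q - 72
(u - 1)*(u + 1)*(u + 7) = u^3 + 7*u^2 - u - 7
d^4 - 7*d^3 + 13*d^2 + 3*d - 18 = (d - 3)^2*(d - 2)*(d + 1)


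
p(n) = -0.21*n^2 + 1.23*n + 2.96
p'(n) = 1.23 - 0.42*n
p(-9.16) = -25.93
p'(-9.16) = 5.08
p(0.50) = 3.52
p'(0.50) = 1.02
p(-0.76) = 1.90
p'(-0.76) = 1.55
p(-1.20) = 1.18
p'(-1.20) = 1.73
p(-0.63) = 2.10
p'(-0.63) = 1.49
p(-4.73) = -7.56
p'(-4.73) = 3.22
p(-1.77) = 0.12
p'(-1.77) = 1.97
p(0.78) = 3.79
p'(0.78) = 0.90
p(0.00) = 2.96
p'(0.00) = 1.23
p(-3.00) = -2.62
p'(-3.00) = 2.49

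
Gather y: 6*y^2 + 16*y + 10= 6*y^2 + 16*y + 10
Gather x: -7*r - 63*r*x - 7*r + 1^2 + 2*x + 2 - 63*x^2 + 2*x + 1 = -14*r - 63*x^2 + x*(4 - 63*r) + 4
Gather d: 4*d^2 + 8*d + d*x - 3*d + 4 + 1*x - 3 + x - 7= 4*d^2 + d*(x + 5) + 2*x - 6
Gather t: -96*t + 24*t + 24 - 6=18 - 72*t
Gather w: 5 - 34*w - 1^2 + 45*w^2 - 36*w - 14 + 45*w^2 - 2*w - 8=90*w^2 - 72*w - 18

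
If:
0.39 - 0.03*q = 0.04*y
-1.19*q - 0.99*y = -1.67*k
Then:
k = 9.26347305389222 - 0.357285429141717*y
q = 13.0 - 1.33333333333333*y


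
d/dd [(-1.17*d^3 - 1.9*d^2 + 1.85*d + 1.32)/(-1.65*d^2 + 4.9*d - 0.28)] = (1.9305*d^4 - 11.466*d^3 - 5.2747*d^2 + 5.42*d - 6.986)/(2.7225*d^4 - 16.17*d^3 + 24.934*d^2 - 2.744*d + 0.0784)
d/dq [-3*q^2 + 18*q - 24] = 18 - 6*q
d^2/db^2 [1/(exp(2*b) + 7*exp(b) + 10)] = (2*(2*exp(b) + 7)^2*exp(b) - (4*exp(b) + 7)*(exp(2*b) + 7*exp(b) + 10))*exp(b)/(exp(2*b) + 7*exp(b) + 10)^3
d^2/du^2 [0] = 0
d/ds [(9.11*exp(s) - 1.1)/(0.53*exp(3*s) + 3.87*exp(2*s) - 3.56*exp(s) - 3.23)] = (-9.6566*exp(3*s) - 33.5067*exp(2*s) + 8.514*exp(s) - 33.3413)*exp(s)/(0.2809*exp(6*s) + 4.1022*exp(5*s) + 11.2033*exp(4*s) - 30.9782*exp(3*s) - 12.3266*exp(2*s) + 22.9976*exp(s) + 10.4329)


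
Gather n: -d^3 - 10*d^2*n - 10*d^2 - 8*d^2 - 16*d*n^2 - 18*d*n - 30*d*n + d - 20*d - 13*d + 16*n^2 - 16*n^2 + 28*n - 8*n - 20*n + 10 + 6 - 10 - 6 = -d^3 - 18*d^2 - 16*d*n^2 - 32*d + n*(-10*d^2 - 48*d)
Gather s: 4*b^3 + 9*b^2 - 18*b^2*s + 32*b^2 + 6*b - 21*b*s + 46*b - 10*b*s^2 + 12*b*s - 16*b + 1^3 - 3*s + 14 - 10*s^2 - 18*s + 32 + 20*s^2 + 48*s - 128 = 4*b^3 + 41*b^2 + 36*b + s^2*(10 - 10*b) + s*(-18*b^2 - 9*b + 27) - 81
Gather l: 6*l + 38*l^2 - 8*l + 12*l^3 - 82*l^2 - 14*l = 12*l^3 - 44*l^2 - 16*l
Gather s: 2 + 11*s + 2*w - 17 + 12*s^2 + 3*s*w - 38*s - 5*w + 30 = 12*s^2 + s*(3*w - 27) - 3*w + 15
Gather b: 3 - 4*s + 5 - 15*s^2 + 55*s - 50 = -15*s^2 + 51*s - 42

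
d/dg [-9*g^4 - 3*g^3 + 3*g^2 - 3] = 3*g*(-12*g^2 - 3*g + 2)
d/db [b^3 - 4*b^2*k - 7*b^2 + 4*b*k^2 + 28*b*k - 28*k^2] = 3*b^2 - 8*b*k - 14*b + 4*k^2 + 28*k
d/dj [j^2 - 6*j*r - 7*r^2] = 2*j - 6*r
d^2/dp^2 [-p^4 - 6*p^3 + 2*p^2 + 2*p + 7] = -12*p^2 - 36*p + 4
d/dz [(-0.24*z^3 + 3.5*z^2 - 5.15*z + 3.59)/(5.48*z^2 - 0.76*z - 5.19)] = (-1.3152*z^4 + 0.364799999999995*z^3 + 29.2988*z^2 - 75.6764*z + 29.4569)/(30.0304*z^4 - 8.3296*z^3 - 56.3048*z^2 + 7.8888*z + 26.9361)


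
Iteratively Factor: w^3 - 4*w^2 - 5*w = (w - 5)*(w^2 + w) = (w - 5)*(w + 1)*(w)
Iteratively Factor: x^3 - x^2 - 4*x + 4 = (x + 2)*(x^2 - 3*x + 2) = (x - 2)*(x + 2)*(x - 1)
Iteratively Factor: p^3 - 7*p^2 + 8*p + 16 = (p - 4)*(p^2 - 3*p - 4) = (p - 4)^2*(p + 1)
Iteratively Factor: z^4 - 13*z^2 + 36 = (z - 2)*(z^3 + 2*z^2 - 9*z - 18) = (z - 2)*(z + 2)*(z^2 - 9) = (z - 3)*(z - 2)*(z + 2)*(z + 3)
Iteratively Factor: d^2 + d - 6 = (d - 2)*(d + 3)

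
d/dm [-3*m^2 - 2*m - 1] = -6*m - 2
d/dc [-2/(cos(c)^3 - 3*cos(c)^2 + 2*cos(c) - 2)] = 2*(-3*cos(c)^2 + 6*cos(c) - 2)*sin(c)/(cos(c)^3 - 3*cos(c)^2 + 2*cos(c) - 2)^2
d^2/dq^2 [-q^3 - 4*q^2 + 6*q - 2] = -6*q - 8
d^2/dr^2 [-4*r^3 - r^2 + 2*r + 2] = -24*r - 2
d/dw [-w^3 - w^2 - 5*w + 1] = -3*w^2 - 2*w - 5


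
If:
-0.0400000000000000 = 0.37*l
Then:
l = -0.11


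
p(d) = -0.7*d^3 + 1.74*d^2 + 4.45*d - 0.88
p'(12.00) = -256.19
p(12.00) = -906.52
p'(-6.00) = -92.03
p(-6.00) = 186.26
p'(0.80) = 5.89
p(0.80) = 3.44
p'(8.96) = -132.96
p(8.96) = -324.84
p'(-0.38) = 2.82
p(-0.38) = -2.28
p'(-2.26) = -14.14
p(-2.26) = 6.03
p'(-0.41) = 2.67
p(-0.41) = -2.36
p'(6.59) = -63.82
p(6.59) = -96.32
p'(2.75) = -1.86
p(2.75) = 9.96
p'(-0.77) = 0.53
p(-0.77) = -2.96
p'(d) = -2.1*d^2 + 3.48*d + 4.45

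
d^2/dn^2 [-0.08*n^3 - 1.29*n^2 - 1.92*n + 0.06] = -0.48*n - 2.58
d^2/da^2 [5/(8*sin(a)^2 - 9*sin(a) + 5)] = 5*(-256*sin(a)^4 + 216*sin(a)^3 + 463*sin(a)^2 - 477*sin(a) + 82)/(8*sin(a)^2 - 9*sin(a) + 5)^3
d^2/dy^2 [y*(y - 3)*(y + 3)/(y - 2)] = 2*(y^3 - 6*y^2 + 12*y - 18)/(y^3 - 6*y^2 + 12*y - 8)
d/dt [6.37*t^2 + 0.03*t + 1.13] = 12.74*t + 0.03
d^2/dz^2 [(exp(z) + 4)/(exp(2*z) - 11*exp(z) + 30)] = (exp(4*z) + 27*exp(3*z) - 312*exp(2*z) + 334*exp(z) + 2220)*exp(z)/(exp(6*z) - 33*exp(5*z) + 453*exp(4*z) - 3311*exp(3*z) + 13590*exp(2*z) - 29700*exp(z) + 27000)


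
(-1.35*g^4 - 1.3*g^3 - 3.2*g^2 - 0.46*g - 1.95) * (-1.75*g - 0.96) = 2.3625*g^5 + 3.571*g^4 + 6.848*g^3 + 3.877*g^2 + 3.8541*g + 1.872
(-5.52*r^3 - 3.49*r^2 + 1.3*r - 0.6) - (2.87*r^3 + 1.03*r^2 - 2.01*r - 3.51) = -8.39*r^3 - 4.52*r^2 + 3.31*r + 2.91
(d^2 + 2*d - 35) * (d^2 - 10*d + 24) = d^4 - 8*d^3 - 31*d^2 + 398*d - 840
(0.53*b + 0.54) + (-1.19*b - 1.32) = -0.66*b - 0.78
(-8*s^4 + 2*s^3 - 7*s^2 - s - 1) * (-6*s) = 48*s^5 - 12*s^4 + 42*s^3 + 6*s^2 + 6*s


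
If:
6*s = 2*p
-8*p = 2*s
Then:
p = 0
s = 0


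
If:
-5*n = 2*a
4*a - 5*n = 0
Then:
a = 0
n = 0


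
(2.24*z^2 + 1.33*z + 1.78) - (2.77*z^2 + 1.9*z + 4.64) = -0.53*z^2 - 0.57*z - 2.86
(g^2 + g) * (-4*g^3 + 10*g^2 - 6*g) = -4*g^5 + 6*g^4 + 4*g^3 - 6*g^2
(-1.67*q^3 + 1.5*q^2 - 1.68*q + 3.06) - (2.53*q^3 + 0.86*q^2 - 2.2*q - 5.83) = -4.2*q^3 + 0.64*q^2 + 0.52*q + 8.89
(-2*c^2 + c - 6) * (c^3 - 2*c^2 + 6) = -2*c^5 + 5*c^4 - 8*c^3 + 6*c - 36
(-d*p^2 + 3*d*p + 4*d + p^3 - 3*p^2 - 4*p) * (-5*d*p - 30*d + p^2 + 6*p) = 5*d^2*p^3 + 15*d^2*p^2 - 110*d^2*p - 120*d^2 - 6*d*p^4 - 18*d*p^3 + 132*d*p^2 + 144*d*p + p^5 + 3*p^4 - 22*p^3 - 24*p^2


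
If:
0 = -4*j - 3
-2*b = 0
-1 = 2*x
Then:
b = 0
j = -3/4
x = -1/2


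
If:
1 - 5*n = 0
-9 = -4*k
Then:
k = 9/4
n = 1/5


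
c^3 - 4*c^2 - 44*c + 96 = (c - 8)*(c - 2)*(c + 6)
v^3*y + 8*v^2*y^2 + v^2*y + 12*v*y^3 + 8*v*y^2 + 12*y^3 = (v + 2*y)*(v + 6*y)*(v*y + y)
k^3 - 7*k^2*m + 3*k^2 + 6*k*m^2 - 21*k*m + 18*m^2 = (k + 3)*(k - 6*m)*(k - m)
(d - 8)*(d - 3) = d^2 - 11*d + 24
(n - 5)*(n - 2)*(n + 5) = n^3 - 2*n^2 - 25*n + 50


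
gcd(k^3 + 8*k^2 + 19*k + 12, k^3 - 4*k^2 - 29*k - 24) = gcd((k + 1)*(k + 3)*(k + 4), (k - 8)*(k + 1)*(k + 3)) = k^2 + 4*k + 3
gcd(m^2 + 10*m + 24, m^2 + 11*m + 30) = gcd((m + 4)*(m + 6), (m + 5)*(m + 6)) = m + 6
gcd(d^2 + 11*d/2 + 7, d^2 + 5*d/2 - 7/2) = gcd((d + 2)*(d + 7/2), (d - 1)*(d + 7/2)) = d + 7/2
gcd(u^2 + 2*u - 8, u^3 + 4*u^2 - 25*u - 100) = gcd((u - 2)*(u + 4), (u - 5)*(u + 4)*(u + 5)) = u + 4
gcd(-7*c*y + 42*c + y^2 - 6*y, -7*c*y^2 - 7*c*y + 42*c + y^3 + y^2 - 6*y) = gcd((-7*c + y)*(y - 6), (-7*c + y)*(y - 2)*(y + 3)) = -7*c + y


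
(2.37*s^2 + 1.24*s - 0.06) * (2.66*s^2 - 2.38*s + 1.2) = 6.3042*s^4 - 2.3422*s^3 - 0.2668*s^2 + 1.6308*s - 0.072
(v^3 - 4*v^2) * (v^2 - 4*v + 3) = v^5 - 8*v^4 + 19*v^3 - 12*v^2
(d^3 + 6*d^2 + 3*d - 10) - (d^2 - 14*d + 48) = d^3 + 5*d^2 + 17*d - 58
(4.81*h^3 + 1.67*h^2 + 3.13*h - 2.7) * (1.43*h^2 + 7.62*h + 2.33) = 6.8783*h^5 + 39.0403*h^4 + 28.4086*h^3 + 23.8807*h^2 - 13.2811*h - 6.291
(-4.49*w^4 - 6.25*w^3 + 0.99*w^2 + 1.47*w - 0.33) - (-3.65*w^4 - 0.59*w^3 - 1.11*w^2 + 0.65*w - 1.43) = -0.84*w^4 - 5.66*w^3 + 2.1*w^2 + 0.82*w + 1.1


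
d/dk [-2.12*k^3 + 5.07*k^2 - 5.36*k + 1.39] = -6.36*k^2 + 10.14*k - 5.36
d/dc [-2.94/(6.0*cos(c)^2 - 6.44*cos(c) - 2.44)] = (18.9336 - 35.28*cos(c))*sin(c)/(-6.0*cos(c)^2 + 6.44*cos(c) + 2.44)^2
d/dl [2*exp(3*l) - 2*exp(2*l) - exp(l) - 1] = (6*exp(2*l) - 4*exp(l) - 1)*exp(l)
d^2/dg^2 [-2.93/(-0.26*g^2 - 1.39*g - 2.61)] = (-0.396136*g^2 - 2.117804*g + 2.93*(0.52*g + 1.39)*(1.04*g + 2.78) - 3.976596)/(0.26*g^2 + 1.39*g + 2.61)^3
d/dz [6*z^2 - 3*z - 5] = 12*z - 3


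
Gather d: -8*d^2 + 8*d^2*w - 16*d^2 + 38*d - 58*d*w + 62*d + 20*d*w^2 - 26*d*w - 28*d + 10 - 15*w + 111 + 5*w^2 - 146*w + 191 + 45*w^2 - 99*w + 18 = d^2*(8*w - 24) + d*(20*w^2 - 84*w + 72) + 50*w^2 - 260*w + 330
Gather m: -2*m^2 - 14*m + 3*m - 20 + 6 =-2*m^2 - 11*m - 14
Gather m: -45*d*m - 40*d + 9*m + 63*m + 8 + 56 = -40*d + m*(72 - 45*d) + 64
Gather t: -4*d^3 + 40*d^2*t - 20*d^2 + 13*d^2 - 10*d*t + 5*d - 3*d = -4*d^3 - 7*d^2 + 2*d + t*(40*d^2 - 10*d)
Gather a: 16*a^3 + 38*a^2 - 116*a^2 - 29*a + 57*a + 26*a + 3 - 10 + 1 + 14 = 16*a^3 - 78*a^2 + 54*a + 8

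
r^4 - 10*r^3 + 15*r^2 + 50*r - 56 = (r - 7)*(r - 4)*(r - 1)*(r + 2)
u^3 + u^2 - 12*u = u*(u - 3)*(u + 4)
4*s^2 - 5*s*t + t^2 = (-4*s + t)*(-s + t)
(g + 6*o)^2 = g^2 + 12*g*o + 36*o^2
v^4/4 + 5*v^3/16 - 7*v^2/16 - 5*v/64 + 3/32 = (v/2 + 1/4)*(v/2 + 1)*(v - 3/4)*(v - 1/2)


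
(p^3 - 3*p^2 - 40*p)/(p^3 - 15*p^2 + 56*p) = (p + 5)/(p - 7)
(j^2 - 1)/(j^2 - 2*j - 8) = (1 - j^2)/(-j^2 + 2*j + 8)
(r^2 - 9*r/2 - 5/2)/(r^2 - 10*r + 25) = (r + 1/2)/(r - 5)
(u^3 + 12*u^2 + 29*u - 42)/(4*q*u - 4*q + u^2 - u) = (u^2 + 13*u + 42)/(4*q + u)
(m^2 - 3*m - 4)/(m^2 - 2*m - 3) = (m - 4)/(m - 3)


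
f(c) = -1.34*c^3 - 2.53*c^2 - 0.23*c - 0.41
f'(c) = -4.02*c^2 - 5.06*c - 0.23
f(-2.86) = 10.90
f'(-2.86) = -18.64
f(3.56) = -93.75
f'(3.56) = -69.19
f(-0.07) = -0.41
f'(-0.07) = 0.10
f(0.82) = -3.04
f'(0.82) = -7.08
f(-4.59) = 76.92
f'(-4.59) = -61.70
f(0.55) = -1.52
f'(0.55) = -4.23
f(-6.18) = 220.66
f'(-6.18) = -122.49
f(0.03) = -0.42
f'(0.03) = -0.39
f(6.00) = -382.31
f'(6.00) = -175.31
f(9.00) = -1184.27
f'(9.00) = -371.39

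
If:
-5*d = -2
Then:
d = 2/5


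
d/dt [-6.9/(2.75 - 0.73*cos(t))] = 5.037*sin(t)/(0.73*cos(t) - 2.75)^2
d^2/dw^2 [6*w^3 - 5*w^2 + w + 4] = 36*w - 10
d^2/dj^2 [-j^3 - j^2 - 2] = -6*j - 2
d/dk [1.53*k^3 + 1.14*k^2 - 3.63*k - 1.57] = 4.59*k^2 + 2.28*k - 3.63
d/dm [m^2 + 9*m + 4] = 2*m + 9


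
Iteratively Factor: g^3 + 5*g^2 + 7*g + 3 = (g + 1)*(g^2 + 4*g + 3) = (g + 1)^2*(g + 3)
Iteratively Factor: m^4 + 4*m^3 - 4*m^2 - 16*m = (m + 2)*(m^3 + 2*m^2 - 8*m) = (m - 2)*(m + 2)*(m^2 + 4*m) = m*(m - 2)*(m + 2)*(m + 4)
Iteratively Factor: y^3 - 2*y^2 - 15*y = (y + 3)*(y^2 - 5*y) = y*(y + 3)*(y - 5)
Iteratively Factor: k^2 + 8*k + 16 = (k + 4)*(k + 4)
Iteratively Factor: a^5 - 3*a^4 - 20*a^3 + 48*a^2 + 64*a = (a - 4)*(a^4 + a^3 - 16*a^2 - 16*a) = (a - 4)^2*(a^3 + 5*a^2 + 4*a) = (a - 4)^2*(a + 1)*(a^2 + 4*a) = (a - 4)^2*(a + 1)*(a + 4)*(a)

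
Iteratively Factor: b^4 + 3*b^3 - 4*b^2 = (b - 1)*(b^3 + 4*b^2) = b*(b - 1)*(b^2 + 4*b) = b*(b - 1)*(b + 4)*(b)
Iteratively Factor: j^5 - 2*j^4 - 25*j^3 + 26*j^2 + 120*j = (j - 5)*(j^4 + 3*j^3 - 10*j^2 - 24*j) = (j - 5)*(j - 3)*(j^3 + 6*j^2 + 8*j) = (j - 5)*(j - 3)*(j + 2)*(j^2 + 4*j) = j*(j - 5)*(j - 3)*(j + 2)*(j + 4)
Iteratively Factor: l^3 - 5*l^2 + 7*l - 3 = (l - 3)*(l^2 - 2*l + 1) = (l - 3)*(l - 1)*(l - 1)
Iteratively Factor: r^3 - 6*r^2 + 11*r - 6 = (r - 1)*(r^2 - 5*r + 6) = (r - 2)*(r - 1)*(r - 3)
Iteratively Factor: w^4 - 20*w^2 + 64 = (w - 4)*(w^3 + 4*w^2 - 4*w - 16) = (w - 4)*(w + 4)*(w^2 - 4) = (w - 4)*(w - 2)*(w + 4)*(w + 2)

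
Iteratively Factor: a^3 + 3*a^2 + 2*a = (a + 2)*(a^2 + a) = a*(a + 2)*(a + 1)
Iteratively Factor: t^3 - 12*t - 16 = (t - 4)*(t^2 + 4*t + 4) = (t - 4)*(t + 2)*(t + 2)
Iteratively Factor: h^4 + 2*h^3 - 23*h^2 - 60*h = (h - 5)*(h^3 + 7*h^2 + 12*h) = h*(h - 5)*(h^2 + 7*h + 12) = h*(h - 5)*(h + 3)*(h + 4)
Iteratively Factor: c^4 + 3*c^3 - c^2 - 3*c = (c + 1)*(c^3 + 2*c^2 - 3*c) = (c + 1)*(c + 3)*(c^2 - c) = c*(c + 1)*(c + 3)*(c - 1)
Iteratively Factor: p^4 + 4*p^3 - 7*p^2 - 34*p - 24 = (p + 1)*(p^3 + 3*p^2 - 10*p - 24) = (p + 1)*(p + 2)*(p^2 + p - 12) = (p - 3)*(p + 1)*(p + 2)*(p + 4)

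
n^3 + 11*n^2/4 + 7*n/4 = n*(n + 1)*(n + 7/4)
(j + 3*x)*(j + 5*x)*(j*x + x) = j^3*x + 8*j^2*x^2 + j^2*x + 15*j*x^3 + 8*j*x^2 + 15*x^3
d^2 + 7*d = d*(d + 7)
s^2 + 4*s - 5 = (s - 1)*(s + 5)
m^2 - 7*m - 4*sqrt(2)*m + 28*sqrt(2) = (m - 7)*(m - 4*sqrt(2))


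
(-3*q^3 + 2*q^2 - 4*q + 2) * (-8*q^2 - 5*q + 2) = 24*q^5 - q^4 + 16*q^3 + 8*q^2 - 18*q + 4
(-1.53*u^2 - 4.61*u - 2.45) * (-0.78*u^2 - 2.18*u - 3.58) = 1.1934*u^4 + 6.9312*u^3 + 17.4382*u^2 + 21.8448*u + 8.771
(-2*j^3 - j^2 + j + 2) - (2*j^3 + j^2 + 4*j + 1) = -4*j^3 - 2*j^2 - 3*j + 1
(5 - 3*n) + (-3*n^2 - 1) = -3*n^2 - 3*n + 4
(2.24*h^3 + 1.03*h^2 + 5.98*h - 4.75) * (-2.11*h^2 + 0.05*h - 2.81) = -4.7264*h^5 - 2.0613*h^4 - 18.8607*h^3 + 7.4272*h^2 - 17.0413*h + 13.3475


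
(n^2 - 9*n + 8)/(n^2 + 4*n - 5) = (n - 8)/(n + 5)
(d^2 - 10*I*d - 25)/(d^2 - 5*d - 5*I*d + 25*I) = (d - 5*I)/(d - 5)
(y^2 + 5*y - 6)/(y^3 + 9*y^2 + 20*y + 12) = (y - 1)/(y^2 + 3*y + 2)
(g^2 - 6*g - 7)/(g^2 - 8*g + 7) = (g + 1)/(g - 1)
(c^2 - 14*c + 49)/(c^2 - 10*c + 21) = (c - 7)/(c - 3)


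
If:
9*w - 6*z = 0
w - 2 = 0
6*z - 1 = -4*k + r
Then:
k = r/4 - 17/4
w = 2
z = 3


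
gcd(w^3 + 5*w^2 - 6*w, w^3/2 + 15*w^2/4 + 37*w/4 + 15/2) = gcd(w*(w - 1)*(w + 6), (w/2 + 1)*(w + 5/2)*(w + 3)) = 1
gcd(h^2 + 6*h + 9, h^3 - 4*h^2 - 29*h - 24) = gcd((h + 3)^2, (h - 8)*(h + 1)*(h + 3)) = h + 3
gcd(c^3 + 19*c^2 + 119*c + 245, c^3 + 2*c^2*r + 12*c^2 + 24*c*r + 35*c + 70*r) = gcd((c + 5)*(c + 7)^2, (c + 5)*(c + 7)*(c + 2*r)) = c^2 + 12*c + 35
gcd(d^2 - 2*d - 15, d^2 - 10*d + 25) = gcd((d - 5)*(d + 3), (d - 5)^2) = d - 5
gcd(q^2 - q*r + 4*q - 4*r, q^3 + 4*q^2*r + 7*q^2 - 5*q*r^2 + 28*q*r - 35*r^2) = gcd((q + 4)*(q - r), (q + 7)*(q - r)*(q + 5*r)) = q - r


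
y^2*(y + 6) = y^3 + 6*y^2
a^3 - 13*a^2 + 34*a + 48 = (a - 8)*(a - 6)*(a + 1)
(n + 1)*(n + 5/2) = n^2 + 7*n/2 + 5/2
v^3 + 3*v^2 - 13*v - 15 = (v - 3)*(v + 1)*(v + 5)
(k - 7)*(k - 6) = k^2 - 13*k + 42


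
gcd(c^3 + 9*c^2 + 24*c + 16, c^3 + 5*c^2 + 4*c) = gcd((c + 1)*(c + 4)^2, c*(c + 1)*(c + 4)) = c^2 + 5*c + 4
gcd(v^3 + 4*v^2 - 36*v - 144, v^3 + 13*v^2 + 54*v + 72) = v^2 + 10*v + 24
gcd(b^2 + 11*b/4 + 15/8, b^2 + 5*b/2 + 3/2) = b + 3/2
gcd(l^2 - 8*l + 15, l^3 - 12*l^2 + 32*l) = 1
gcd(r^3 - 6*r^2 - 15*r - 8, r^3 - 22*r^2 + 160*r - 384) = r - 8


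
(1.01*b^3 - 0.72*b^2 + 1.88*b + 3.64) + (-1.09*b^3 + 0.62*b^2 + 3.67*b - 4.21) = -0.0800000000000001*b^3 - 0.1*b^2 + 5.55*b - 0.57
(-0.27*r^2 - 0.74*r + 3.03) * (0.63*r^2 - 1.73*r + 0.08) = -0.1701*r^4 + 0.000900000000000012*r^3 + 3.1675*r^2 - 5.3011*r + 0.2424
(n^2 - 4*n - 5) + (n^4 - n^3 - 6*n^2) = n^4 - n^3 - 5*n^2 - 4*n - 5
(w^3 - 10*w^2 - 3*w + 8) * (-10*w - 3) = -10*w^4 + 97*w^3 + 60*w^2 - 71*w - 24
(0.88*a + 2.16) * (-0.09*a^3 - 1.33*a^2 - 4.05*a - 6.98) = -0.0792*a^4 - 1.3648*a^3 - 6.4368*a^2 - 14.8904*a - 15.0768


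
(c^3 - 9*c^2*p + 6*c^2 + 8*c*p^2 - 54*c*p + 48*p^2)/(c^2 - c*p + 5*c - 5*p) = (c^2 - 8*c*p + 6*c - 48*p)/(c + 5)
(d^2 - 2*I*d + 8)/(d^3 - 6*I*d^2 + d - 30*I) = (d - 4*I)/(d^2 - 8*I*d - 15)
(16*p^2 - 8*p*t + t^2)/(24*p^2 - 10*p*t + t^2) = (4*p - t)/(6*p - t)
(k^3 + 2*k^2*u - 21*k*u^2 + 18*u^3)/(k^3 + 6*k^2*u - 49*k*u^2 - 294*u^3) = (-k^2 + 4*k*u - 3*u^2)/(-k^2 + 49*u^2)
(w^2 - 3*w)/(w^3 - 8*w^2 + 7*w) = (w - 3)/(w^2 - 8*w + 7)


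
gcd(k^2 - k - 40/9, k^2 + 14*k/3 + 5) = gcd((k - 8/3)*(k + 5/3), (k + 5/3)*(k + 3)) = k + 5/3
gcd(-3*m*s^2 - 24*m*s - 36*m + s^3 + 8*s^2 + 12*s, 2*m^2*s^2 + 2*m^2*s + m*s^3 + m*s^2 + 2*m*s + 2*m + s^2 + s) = 1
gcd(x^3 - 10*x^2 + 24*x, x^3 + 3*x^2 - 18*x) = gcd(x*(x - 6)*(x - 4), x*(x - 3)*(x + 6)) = x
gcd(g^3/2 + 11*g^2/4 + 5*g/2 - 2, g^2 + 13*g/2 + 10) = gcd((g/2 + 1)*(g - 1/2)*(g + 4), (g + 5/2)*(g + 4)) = g + 4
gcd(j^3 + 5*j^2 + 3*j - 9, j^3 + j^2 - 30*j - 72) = j + 3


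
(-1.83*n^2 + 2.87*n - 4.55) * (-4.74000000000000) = 8.6742*n^2 - 13.6038*n + 21.567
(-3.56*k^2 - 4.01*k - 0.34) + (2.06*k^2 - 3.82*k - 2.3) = -1.5*k^2 - 7.83*k - 2.64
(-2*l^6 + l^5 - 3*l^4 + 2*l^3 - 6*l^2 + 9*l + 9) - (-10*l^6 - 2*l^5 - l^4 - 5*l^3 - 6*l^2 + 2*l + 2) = 8*l^6 + 3*l^5 - 2*l^4 + 7*l^3 + 7*l + 7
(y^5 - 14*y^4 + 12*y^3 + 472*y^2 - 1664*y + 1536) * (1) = y^5 - 14*y^4 + 12*y^3 + 472*y^2 - 1664*y + 1536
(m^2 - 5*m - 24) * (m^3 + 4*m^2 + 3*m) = m^5 - m^4 - 41*m^3 - 111*m^2 - 72*m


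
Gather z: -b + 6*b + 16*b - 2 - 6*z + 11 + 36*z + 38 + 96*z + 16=21*b + 126*z + 63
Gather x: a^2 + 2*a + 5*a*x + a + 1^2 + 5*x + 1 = a^2 + 3*a + x*(5*a + 5) + 2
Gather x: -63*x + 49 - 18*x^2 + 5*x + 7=-18*x^2 - 58*x + 56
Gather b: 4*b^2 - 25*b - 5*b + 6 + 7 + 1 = 4*b^2 - 30*b + 14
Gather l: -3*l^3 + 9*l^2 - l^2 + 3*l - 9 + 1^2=-3*l^3 + 8*l^2 + 3*l - 8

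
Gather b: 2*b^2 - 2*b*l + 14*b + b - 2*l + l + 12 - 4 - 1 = 2*b^2 + b*(15 - 2*l) - l + 7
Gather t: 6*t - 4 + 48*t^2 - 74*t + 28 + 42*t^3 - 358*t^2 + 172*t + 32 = 42*t^3 - 310*t^2 + 104*t + 56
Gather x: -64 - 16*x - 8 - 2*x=-18*x - 72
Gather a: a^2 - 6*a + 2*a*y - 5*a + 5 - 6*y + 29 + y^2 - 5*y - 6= a^2 + a*(2*y - 11) + y^2 - 11*y + 28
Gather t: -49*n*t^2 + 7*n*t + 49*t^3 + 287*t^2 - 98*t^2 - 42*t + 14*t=49*t^3 + t^2*(189 - 49*n) + t*(7*n - 28)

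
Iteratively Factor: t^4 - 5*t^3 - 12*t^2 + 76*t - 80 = (t - 5)*(t^3 - 12*t + 16) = (t - 5)*(t - 2)*(t^2 + 2*t - 8) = (t - 5)*(t - 2)^2*(t + 4)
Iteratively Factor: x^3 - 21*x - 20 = (x + 1)*(x^2 - x - 20) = (x + 1)*(x + 4)*(x - 5)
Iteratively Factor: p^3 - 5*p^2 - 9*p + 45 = (p - 5)*(p^2 - 9) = (p - 5)*(p + 3)*(p - 3)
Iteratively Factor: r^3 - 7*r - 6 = (r + 1)*(r^2 - r - 6) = (r - 3)*(r + 1)*(r + 2)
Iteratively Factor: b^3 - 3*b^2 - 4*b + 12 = (b - 3)*(b^2 - 4) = (b - 3)*(b - 2)*(b + 2)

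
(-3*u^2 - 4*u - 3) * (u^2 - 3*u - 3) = -3*u^4 + 5*u^3 + 18*u^2 + 21*u + 9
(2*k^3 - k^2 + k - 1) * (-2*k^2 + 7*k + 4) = -4*k^5 + 16*k^4 - k^3 + 5*k^2 - 3*k - 4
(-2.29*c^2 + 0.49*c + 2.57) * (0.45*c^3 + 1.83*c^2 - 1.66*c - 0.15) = -1.0305*c^5 - 3.9702*c^4 + 5.8546*c^3 + 4.2332*c^2 - 4.3397*c - 0.3855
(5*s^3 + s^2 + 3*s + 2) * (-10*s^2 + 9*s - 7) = -50*s^5 + 35*s^4 - 56*s^3 - 3*s - 14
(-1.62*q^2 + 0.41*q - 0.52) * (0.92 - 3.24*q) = 5.2488*q^3 - 2.8188*q^2 + 2.062*q - 0.4784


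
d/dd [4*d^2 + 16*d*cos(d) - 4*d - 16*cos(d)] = -16*d*sin(d) + 8*d + 16*sqrt(2)*sin(d + pi/4) - 4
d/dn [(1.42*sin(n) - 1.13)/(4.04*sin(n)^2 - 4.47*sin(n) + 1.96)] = (-5.7368*sin(n)^2 + 9.1304*sin(n) - 2.2679)*cos(n)/(16.3216*sin(n)^4 - 36.1176*sin(n)^3 + 35.8177*sin(n)^2 - 17.5224*sin(n) + 3.8416)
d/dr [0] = 0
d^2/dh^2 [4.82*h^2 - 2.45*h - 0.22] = 9.64000000000000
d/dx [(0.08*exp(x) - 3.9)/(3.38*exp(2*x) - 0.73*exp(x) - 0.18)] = (-0.2704*exp(2*x) + 26.364*exp(x) - 2.8614)*exp(x)/(11.4244*exp(4*x) - 4.9348*exp(3*x) - 0.6839*exp(2*x) + 0.2628*exp(x) + 0.0324)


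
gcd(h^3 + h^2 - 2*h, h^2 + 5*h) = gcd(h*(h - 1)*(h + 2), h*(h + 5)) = h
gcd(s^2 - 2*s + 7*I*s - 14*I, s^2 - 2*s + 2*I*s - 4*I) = s - 2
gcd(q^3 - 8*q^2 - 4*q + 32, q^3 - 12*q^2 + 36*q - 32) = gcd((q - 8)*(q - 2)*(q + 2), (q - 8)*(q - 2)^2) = q^2 - 10*q + 16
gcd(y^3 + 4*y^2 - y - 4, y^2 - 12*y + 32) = 1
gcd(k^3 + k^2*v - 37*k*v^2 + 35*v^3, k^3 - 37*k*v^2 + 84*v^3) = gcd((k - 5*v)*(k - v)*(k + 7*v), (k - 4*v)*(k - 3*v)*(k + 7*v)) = k + 7*v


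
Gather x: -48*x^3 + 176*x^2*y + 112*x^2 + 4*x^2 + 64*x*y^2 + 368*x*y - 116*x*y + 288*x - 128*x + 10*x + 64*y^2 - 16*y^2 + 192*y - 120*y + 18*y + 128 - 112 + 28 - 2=-48*x^3 + x^2*(176*y + 116) + x*(64*y^2 + 252*y + 170) + 48*y^2 + 90*y + 42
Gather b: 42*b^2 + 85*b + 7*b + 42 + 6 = 42*b^2 + 92*b + 48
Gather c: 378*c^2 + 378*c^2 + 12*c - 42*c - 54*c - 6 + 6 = 756*c^2 - 84*c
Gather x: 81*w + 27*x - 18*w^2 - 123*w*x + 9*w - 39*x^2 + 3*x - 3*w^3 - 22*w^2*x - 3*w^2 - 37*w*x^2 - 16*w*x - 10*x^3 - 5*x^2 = -3*w^3 - 21*w^2 + 90*w - 10*x^3 + x^2*(-37*w - 44) + x*(-22*w^2 - 139*w + 30)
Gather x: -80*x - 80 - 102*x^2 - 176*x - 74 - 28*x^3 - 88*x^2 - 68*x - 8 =-28*x^3 - 190*x^2 - 324*x - 162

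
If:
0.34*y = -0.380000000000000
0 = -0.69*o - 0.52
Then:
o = -0.75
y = -1.12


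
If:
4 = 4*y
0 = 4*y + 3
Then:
No Solution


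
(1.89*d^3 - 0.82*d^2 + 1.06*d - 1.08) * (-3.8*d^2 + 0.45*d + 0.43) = -7.182*d^5 + 3.9665*d^4 - 3.5843*d^3 + 4.2284*d^2 - 0.0302*d - 0.4644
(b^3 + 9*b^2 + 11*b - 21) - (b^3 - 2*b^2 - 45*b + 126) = 11*b^2 + 56*b - 147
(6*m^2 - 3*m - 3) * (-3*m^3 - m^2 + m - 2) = -18*m^5 + 3*m^4 + 18*m^3 - 12*m^2 + 3*m + 6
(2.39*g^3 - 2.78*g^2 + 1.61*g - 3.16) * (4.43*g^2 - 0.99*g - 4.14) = 10.5877*g^5 - 14.6815*g^4 - 0.0101000000000009*g^3 - 4.0835*g^2 - 3.537*g + 13.0824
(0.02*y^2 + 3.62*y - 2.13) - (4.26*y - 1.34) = 0.02*y^2 - 0.64*y - 0.79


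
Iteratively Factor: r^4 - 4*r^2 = (r + 2)*(r^3 - 2*r^2) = r*(r + 2)*(r^2 - 2*r) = r*(r - 2)*(r + 2)*(r)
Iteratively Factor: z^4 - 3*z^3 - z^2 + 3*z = (z - 1)*(z^3 - 2*z^2 - 3*z) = (z - 1)*(z + 1)*(z^2 - 3*z) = z*(z - 1)*(z + 1)*(z - 3)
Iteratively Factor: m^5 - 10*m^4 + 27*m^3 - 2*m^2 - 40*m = (m + 1)*(m^4 - 11*m^3 + 38*m^2 - 40*m) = m*(m + 1)*(m^3 - 11*m^2 + 38*m - 40) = m*(m - 2)*(m + 1)*(m^2 - 9*m + 20) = m*(m - 5)*(m - 2)*(m + 1)*(m - 4)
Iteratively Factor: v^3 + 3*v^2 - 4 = (v + 2)*(v^2 + v - 2) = (v - 1)*(v + 2)*(v + 2)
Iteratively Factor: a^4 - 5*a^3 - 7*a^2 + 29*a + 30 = (a + 1)*(a^3 - 6*a^2 - a + 30) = (a - 5)*(a + 1)*(a^2 - a - 6) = (a - 5)*(a + 1)*(a + 2)*(a - 3)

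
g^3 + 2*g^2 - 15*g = g*(g - 3)*(g + 5)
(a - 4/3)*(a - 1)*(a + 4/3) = a^3 - a^2 - 16*a/9 + 16/9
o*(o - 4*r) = o^2 - 4*o*r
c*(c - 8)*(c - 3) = c^3 - 11*c^2 + 24*c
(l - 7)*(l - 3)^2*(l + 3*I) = l^4 - 13*l^3 + 3*I*l^3 + 51*l^2 - 39*I*l^2 - 63*l + 153*I*l - 189*I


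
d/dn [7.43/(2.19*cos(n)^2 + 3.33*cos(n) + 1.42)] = (32.5434*cos(n) + 24.7419)*sin(n)/(2.19*cos(n)^2 + 3.33*cos(n) + 1.42)^2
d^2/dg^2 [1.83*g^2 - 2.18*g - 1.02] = 3.66000000000000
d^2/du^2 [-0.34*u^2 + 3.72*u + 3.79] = -0.680000000000000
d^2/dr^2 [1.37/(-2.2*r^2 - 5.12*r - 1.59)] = (13.2616*r^2 + 30.86336*r - 1.37*(4.4*r + 5.12)*(8.8*r + 10.24) + 9.58452)/(2.2*r^2 + 5.12*r + 1.59)^3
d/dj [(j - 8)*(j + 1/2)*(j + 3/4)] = 3*j^2 - 27*j/2 - 77/8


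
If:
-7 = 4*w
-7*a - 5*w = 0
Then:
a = 5/4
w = -7/4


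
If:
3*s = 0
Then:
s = 0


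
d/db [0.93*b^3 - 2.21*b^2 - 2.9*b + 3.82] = 2.79*b^2 - 4.42*b - 2.9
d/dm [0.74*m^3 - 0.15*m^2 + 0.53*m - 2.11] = 2.22*m^2 - 0.3*m + 0.53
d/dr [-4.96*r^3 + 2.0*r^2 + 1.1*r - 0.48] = -14.88*r^2 + 4.0*r + 1.1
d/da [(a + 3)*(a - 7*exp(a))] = a - (a + 3)*(7*exp(a) - 1) - 7*exp(a)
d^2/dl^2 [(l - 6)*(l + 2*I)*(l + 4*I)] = 6*l - 12 + 12*I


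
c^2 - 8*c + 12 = (c - 6)*(c - 2)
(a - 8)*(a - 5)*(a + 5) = a^3 - 8*a^2 - 25*a + 200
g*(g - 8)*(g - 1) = g^3 - 9*g^2 + 8*g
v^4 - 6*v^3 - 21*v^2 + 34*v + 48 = (v - 8)*(v - 2)*(v + 1)*(v + 3)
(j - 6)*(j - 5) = j^2 - 11*j + 30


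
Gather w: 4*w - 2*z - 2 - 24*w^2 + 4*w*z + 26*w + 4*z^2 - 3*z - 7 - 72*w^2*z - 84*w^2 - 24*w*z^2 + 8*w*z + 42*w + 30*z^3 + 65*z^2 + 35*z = w^2*(-72*z - 108) + w*(-24*z^2 + 12*z + 72) + 30*z^3 + 69*z^2 + 30*z - 9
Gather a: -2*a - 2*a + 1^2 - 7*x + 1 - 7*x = -4*a - 14*x + 2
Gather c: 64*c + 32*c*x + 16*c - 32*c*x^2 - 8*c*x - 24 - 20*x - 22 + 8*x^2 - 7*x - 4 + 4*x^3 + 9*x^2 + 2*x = c*(-32*x^2 + 24*x + 80) + 4*x^3 + 17*x^2 - 25*x - 50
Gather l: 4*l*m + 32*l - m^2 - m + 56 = l*(4*m + 32) - m^2 - m + 56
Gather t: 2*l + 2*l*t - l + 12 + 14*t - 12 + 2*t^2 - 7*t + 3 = l + 2*t^2 + t*(2*l + 7) + 3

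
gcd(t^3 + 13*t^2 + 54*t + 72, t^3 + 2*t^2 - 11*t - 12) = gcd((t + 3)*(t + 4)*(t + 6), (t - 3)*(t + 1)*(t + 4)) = t + 4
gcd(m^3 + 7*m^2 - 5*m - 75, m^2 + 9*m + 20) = m + 5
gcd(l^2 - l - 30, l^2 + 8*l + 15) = l + 5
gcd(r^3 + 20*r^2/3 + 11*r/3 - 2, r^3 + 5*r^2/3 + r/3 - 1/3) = r^2 + 2*r/3 - 1/3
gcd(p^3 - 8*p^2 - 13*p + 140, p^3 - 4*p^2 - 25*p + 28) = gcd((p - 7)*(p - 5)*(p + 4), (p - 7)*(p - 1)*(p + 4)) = p^2 - 3*p - 28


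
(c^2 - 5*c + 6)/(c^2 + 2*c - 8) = (c - 3)/(c + 4)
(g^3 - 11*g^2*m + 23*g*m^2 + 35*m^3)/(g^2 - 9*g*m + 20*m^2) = (g^2 - 6*g*m - 7*m^2)/(g - 4*m)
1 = 1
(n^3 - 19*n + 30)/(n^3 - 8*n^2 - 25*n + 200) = (n^2 - 5*n + 6)/(n^2 - 13*n + 40)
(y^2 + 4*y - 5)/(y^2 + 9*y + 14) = (y^2 + 4*y - 5)/(y^2 + 9*y + 14)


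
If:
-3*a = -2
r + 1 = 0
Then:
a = 2/3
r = -1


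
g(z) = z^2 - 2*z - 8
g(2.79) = -5.80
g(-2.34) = 2.16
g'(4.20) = 6.40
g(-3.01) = 7.08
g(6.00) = 16.00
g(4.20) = 1.24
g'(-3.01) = -8.02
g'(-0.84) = -3.68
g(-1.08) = -4.67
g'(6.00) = 10.00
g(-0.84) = -5.61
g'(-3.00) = -8.00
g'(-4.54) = -11.08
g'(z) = 2*z - 2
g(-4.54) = 21.69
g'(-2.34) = -6.68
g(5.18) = 8.47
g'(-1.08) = -4.16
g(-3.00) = 7.00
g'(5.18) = 8.36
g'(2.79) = 3.58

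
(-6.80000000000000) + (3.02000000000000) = -3.78000000000000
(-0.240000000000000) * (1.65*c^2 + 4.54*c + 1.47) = -0.396*c^2 - 1.0896*c - 0.3528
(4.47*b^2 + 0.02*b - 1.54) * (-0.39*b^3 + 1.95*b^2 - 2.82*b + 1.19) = -1.7433*b^5 + 8.7087*b^4 - 11.9658*b^3 + 2.2599*b^2 + 4.3666*b - 1.8326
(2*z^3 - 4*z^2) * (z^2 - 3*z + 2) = 2*z^5 - 10*z^4 + 16*z^3 - 8*z^2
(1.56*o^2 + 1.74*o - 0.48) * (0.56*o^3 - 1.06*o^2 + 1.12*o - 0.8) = 0.8736*o^5 - 0.6792*o^4 - 0.366*o^3 + 1.2096*o^2 - 1.9296*o + 0.384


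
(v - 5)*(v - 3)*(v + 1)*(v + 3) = v^4 - 4*v^3 - 14*v^2 + 36*v + 45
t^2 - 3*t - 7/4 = (t - 7/2)*(t + 1/2)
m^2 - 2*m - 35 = (m - 7)*(m + 5)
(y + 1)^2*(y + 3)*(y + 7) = y^4 + 12*y^3 + 42*y^2 + 52*y + 21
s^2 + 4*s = s*(s + 4)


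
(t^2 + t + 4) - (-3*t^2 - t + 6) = 4*t^2 + 2*t - 2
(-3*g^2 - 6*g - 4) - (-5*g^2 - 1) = 2*g^2 - 6*g - 3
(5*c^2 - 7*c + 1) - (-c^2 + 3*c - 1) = 6*c^2 - 10*c + 2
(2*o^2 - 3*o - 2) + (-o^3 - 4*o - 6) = -o^3 + 2*o^2 - 7*o - 8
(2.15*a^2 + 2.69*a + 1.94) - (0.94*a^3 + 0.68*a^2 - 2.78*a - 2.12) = -0.94*a^3 + 1.47*a^2 + 5.47*a + 4.06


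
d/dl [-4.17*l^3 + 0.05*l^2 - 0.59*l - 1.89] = -12.51*l^2 + 0.1*l - 0.59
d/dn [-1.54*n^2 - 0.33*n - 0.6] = -3.08*n - 0.33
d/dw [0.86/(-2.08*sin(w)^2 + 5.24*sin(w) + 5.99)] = (3.5776*sin(w) - 4.5064)*cos(w)/(-2.08*sin(w)^2 + 5.24*sin(w) + 5.99)^2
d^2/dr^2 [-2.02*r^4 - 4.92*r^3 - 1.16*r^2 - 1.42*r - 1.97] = -24.24*r^2 - 29.52*r - 2.32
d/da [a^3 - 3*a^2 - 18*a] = 3*a^2 - 6*a - 18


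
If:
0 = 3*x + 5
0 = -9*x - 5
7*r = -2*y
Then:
No Solution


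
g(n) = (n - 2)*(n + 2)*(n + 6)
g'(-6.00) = 32.00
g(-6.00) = 0.00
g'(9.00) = 347.00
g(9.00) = 1155.00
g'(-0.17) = -5.95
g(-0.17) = -23.15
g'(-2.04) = -16.00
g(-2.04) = 0.64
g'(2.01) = 32.24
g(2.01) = 0.32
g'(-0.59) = -10.04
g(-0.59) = -19.76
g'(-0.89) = -12.30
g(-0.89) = -16.39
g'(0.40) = 1.28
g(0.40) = -24.58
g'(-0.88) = -12.24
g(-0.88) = -16.52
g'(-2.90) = -13.57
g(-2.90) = 13.67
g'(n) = (n - 2)*(n + 2) + (n - 2)*(n + 6) + (n + 2)*(n + 6)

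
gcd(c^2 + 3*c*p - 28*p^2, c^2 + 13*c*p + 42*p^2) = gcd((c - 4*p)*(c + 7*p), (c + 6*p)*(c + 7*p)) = c + 7*p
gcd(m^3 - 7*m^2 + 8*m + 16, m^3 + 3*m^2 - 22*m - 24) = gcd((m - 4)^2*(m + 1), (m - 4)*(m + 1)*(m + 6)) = m^2 - 3*m - 4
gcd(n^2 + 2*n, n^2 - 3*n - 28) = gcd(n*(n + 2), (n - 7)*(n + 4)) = 1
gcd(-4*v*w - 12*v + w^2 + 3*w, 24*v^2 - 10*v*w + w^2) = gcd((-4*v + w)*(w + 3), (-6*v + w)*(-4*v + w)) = 4*v - w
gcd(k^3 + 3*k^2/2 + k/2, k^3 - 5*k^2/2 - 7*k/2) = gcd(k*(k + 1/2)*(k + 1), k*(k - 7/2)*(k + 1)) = k^2 + k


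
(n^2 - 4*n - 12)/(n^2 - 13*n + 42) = (n + 2)/(n - 7)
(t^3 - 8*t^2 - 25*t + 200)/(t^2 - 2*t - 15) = (t^2 - 3*t - 40)/(t + 3)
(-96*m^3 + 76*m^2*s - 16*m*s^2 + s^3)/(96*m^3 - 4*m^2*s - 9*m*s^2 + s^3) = (12*m^2 - 8*m*s + s^2)/(-12*m^2 - m*s + s^2)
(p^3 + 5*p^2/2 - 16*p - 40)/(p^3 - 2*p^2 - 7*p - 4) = (p^2 + 13*p/2 + 10)/(p^2 + 2*p + 1)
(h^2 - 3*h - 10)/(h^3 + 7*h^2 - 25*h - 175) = (h + 2)/(h^2 + 12*h + 35)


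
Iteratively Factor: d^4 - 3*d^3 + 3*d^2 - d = (d - 1)*(d^3 - 2*d^2 + d) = (d - 1)^2*(d^2 - d) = d*(d - 1)^2*(d - 1)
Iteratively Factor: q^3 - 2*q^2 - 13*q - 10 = (q + 1)*(q^2 - 3*q - 10) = (q - 5)*(q + 1)*(q + 2)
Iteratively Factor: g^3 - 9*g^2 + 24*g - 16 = (g - 4)*(g^2 - 5*g + 4) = (g - 4)^2*(g - 1)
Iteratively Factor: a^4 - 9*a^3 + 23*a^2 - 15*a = (a - 3)*(a^3 - 6*a^2 + 5*a) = (a - 5)*(a - 3)*(a^2 - a) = a*(a - 5)*(a - 3)*(a - 1)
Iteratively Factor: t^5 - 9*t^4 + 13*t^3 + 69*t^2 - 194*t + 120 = (t - 4)*(t^4 - 5*t^3 - 7*t^2 + 41*t - 30) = (t - 5)*(t - 4)*(t^3 - 7*t + 6) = (t - 5)*(t - 4)*(t - 1)*(t^2 + t - 6) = (t - 5)*(t - 4)*(t - 1)*(t + 3)*(t - 2)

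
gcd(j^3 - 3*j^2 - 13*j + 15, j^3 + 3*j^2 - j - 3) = j^2 + 2*j - 3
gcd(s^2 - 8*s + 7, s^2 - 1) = s - 1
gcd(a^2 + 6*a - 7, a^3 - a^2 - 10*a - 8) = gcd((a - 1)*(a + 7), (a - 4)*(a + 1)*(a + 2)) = 1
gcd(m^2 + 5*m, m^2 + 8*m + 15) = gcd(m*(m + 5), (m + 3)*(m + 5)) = m + 5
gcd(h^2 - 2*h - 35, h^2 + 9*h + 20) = h + 5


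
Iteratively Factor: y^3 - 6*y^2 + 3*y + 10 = (y - 2)*(y^2 - 4*y - 5) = (y - 2)*(y + 1)*(y - 5)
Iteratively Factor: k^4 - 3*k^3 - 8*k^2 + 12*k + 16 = (k - 2)*(k^3 - k^2 - 10*k - 8) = (k - 2)*(k + 2)*(k^2 - 3*k - 4) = (k - 2)*(k + 1)*(k + 2)*(k - 4)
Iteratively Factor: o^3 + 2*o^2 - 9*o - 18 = (o - 3)*(o^2 + 5*o + 6) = (o - 3)*(o + 2)*(o + 3)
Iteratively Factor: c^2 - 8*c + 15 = (c - 3)*(c - 5)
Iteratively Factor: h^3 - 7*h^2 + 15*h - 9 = (h - 3)*(h^2 - 4*h + 3) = (h - 3)^2*(h - 1)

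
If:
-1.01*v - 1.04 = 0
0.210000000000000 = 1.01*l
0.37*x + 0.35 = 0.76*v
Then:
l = 0.21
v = -1.03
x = -3.06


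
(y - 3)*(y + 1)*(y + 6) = y^3 + 4*y^2 - 15*y - 18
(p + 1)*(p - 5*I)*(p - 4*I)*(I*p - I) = I*p^4 + 9*p^3 - 21*I*p^2 - 9*p + 20*I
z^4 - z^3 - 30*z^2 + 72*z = z*(z - 4)*(z - 3)*(z + 6)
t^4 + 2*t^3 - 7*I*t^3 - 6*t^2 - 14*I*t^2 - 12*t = t*(t + 2)*(t - 6*I)*(t - I)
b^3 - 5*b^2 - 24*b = b*(b - 8)*(b + 3)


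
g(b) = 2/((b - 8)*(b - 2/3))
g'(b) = -2/((b - 8)*(b - 2/3)^2) - 2/((b - 8)^2*(b - 2/3))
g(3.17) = -0.17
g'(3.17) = 0.03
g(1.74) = -0.30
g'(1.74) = 0.23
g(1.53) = -0.36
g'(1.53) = 0.36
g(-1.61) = 0.09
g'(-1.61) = 0.05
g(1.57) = -0.34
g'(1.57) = 0.33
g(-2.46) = 0.06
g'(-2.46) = 0.03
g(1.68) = -0.31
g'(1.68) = 0.26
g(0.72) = -5.15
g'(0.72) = 95.88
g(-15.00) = 0.01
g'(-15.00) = 0.00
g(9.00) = 0.24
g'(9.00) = -0.27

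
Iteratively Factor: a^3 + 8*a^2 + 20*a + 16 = (a + 4)*(a^2 + 4*a + 4) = (a + 2)*(a + 4)*(a + 2)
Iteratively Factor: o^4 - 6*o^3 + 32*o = (o + 2)*(o^3 - 8*o^2 + 16*o) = (o - 4)*(o + 2)*(o^2 - 4*o) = (o - 4)^2*(o + 2)*(o)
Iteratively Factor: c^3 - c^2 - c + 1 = (c - 1)*(c^2 - 1) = (c - 1)*(c + 1)*(c - 1)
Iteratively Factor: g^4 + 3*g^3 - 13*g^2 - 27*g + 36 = (g - 1)*(g^3 + 4*g^2 - 9*g - 36) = (g - 3)*(g - 1)*(g^2 + 7*g + 12) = (g - 3)*(g - 1)*(g + 4)*(g + 3)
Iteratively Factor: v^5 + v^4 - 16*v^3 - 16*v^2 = (v + 4)*(v^4 - 3*v^3 - 4*v^2) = (v - 4)*(v + 4)*(v^3 + v^2) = v*(v - 4)*(v + 4)*(v^2 + v) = v*(v - 4)*(v + 1)*(v + 4)*(v)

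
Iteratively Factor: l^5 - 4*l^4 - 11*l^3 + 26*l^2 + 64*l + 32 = (l + 2)*(l^4 - 6*l^3 + l^2 + 24*l + 16) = (l - 4)*(l + 2)*(l^3 - 2*l^2 - 7*l - 4) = (l - 4)*(l + 1)*(l + 2)*(l^2 - 3*l - 4) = (l - 4)*(l + 1)^2*(l + 2)*(l - 4)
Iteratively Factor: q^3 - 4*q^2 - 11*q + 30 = (q + 3)*(q^2 - 7*q + 10) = (q - 2)*(q + 3)*(q - 5)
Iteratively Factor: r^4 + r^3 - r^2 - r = (r + 1)*(r^3 - r) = (r - 1)*(r + 1)*(r^2 + r) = (r - 1)*(r + 1)^2*(r)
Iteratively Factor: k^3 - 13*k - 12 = (k - 4)*(k^2 + 4*k + 3) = (k - 4)*(k + 1)*(k + 3)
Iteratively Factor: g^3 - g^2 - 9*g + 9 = (g - 1)*(g^2 - 9) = (g - 3)*(g - 1)*(g + 3)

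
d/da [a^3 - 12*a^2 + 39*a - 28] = 3*a^2 - 24*a + 39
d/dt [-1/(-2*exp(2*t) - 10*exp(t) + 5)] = (-4*exp(t) - 10)*exp(t)/(2*exp(2*t) + 10*exp(t) - 5)^2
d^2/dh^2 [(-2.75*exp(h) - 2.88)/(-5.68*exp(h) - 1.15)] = (5.6843418860808e-14*exp(2*h) + 74.952712*exp(h) - 15.175285)*exp(h)/(183.250432*exp(3*h) + 111.30528*exp(2*h) + 22.5354*exp(h) + 1.520875)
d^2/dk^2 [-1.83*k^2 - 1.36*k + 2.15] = -3.66000000000000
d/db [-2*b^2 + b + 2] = 1 - 4*b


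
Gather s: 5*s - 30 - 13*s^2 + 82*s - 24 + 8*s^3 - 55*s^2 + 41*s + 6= 8*s^3 - 68*s^2 + 128*s - 48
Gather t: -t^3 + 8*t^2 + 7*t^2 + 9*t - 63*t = -t^3 + 15*t^2 - 54*t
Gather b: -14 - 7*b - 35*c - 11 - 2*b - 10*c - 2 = -9*b - 45*c - 27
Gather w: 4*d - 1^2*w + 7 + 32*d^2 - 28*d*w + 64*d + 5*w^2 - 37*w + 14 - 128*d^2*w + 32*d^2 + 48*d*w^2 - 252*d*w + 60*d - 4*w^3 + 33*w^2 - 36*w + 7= 64*d^2 + 128*d - 4*w^3 + w^2*(48*d + 38) + w*(-128*d^2 - 280*d - 74) + 28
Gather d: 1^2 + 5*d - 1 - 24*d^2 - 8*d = -24*d^2 - 3*d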